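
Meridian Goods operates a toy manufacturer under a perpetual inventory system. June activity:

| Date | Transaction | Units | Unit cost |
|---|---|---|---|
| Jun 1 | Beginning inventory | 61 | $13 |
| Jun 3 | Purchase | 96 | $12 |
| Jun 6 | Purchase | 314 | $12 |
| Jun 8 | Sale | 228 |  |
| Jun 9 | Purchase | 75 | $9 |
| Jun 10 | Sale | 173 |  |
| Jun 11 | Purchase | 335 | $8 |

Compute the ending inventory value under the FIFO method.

Ending inventory = $4,195

Jun 8, 228 sold [FIFO — oldest first]: 61 @ $13 + 96 @ $12 + 71 @ $12 = $2,797
Jun 10, 173 sold [FIFO — oldest first]: 173 @ $12 = $2,076
Total COGS = $2,797 + $2,076 = $4,873
Ending inventory: 70 @ $12 + 75 @ $9 + 335 @ $8 = $4,195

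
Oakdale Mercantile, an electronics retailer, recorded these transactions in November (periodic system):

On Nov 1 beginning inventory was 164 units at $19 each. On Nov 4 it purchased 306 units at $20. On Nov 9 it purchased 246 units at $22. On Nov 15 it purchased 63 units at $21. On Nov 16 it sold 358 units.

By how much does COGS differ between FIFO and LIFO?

FIFO COGS: 164 @ $19 + 194 @ $20 = $6,996
LIFO COGS: 63 @ $21 + 246 @ $22 + 49 @ $20 = $7,715
Difference = |$6,996 − $7,715| = $719

$719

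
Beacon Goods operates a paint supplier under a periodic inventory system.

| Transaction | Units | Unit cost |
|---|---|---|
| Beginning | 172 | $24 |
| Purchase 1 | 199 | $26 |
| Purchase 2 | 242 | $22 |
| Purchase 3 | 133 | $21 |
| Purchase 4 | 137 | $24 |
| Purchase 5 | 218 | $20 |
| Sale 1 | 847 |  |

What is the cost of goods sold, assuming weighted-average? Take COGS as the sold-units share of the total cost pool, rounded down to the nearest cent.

COGS = $19,284.05

Sale 1, sell 847: 847/1101 × $25,067.00 → $19,284.05
Ending inventory (cost pool remaining) = $5,782.95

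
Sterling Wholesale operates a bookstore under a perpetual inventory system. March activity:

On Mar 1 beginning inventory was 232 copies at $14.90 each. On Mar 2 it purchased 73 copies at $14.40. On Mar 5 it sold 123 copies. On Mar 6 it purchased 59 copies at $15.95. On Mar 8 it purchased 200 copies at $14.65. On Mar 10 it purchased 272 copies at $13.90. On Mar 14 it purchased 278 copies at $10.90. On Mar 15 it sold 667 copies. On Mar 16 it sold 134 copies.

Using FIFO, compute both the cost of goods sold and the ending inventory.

Mar 5, 123 sold [FIFO — oldest first]: 123 @ $14.90 = $1,832.70
Mar 15, 667 sold [FIFO — oldest first]: 109 @ $14.90 + 73 @ $14.40 + 59 @ $15.95 + 200 @ $14.65 + 226 @ $13.90 = $9,687.75
Mar 16, 134 sold [FIFO — oldest first]: 46 @ $13.90 + 88 @ $10.90 = $1,598.60
Total COGS = $1,832.70 + $9,687.75 + $1,598.60 = $13,119.05
Ending inventory: 190 @ $10.90 = $2,071.00

COGS = $13,119.05; ending inventory = $2,071.00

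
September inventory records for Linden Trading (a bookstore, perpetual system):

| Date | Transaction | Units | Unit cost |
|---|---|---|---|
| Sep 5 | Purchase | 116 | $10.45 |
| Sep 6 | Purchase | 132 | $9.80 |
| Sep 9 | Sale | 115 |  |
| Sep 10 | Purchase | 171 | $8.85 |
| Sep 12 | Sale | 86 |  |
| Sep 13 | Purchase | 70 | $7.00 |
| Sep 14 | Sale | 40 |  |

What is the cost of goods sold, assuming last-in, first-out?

Sep 9, 115 sold [LIFO — newest first]: 115 @ $9.80 = $1,127.00
Sep 12, 86 sold [LIFO — newest first]: 86 @ $8.85 = $761.10
Sep 14, 40 sold [LIFO — newest first]: 40 @ $7.00 = $280.00
Total COGS = $1,127.00 + $761.10 + $280.00 = $2,168.10
Ending inventory: 116 @ $10.45 + 17 @ $9.80 + 85 @ $8.85 + 30 @ $7.00 = $2,341.05
Check: goods available $4,509.15 = COGS $2,168.10 + ending $2,341.05

COGS = $2,168.10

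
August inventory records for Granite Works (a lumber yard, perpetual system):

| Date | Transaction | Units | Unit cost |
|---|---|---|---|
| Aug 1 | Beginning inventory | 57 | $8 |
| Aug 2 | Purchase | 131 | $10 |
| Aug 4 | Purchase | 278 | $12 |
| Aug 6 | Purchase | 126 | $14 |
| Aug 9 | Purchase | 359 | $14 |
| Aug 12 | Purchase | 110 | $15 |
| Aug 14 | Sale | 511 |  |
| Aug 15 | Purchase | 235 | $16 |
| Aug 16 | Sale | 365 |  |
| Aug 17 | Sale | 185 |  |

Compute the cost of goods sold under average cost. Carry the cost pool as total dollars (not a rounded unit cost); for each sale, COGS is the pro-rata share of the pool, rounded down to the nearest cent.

After Aug 1: 57 on hand, pool $456.00 (≈ $8.0000 each)
After Aug 2: 188 on hand, pool $1,766.00 (≈ $9.3936 each)
After Aug 4: 466 on hand, pool $5,102.00 (≈ $10.9485 each)
After Aug 6: 592 on hand, pool $6,866.00 (≈ $11.5980 each)
After Aug 9: 951 on hand, pool $11,892.00 (≈ $12.5047 each)
After Aug 12: 1061 on hand, pool $13,542.00 (≈ $12.7634 each)
Aug 14, sell 511: 511/1061 × $13,542.00 → $6,522.11
After Aug 15: 785 on hand, pool $10,779.89 (≈ $13.7323 each)
Aug 16, sell 365: 365/785 × $10,779.89 → $5,012.30
Aug 17, sell 185: 185/420 × $5,767.59 → $2,540.48
Total COGS = $6,522.11 + $5,012.30 + $2,540.48 = $14,074.89
Ending inventory (cost pool remaining) = $3,227.11

COGS = $14,074.89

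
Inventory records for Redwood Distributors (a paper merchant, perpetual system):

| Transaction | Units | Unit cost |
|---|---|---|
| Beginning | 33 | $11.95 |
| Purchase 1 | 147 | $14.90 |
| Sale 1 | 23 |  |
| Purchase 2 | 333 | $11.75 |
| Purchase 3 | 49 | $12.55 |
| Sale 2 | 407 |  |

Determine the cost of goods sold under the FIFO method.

Sale 1 (23) [FIFO — oldest first]: 23 @ $11.95 = $274.85
Sale 2 (407) [FIFO — oldest first]: 10 @ $11.95 + 147 @ $14.90 + 250 @ $11.75 = $5,247.30
Total COGS = $274.85 + $5,247.30 = $5,522.15
Ending inventory: 83 @ $11.75 + 49 @ $12.55 = $1,590.20

COGS = $5,522.15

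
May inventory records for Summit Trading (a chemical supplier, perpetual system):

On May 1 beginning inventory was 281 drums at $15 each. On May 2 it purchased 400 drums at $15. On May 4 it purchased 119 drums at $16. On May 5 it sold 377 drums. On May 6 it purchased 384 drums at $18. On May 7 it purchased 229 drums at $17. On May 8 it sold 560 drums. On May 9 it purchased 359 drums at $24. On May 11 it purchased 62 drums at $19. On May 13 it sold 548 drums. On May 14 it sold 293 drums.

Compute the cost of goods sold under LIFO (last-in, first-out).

May 5, 377 sold [LIFO — newest first]: 119 @ $16 + 258 @ $15 = $5,774
May 8, 560 sold [LIFO — newest first]: 229 @ $17 + 331 @ $18 = $9,851
May 13, 548 sold [LIFO — newest first]: 62 @ $19 + 359 @ $24 + 53 @ $18 + 74 @ $15 = $11,858
May 14, 293 sold [LIFO — newest first]: 68 @ $15 + 225 @ $15 = $4,395
Total COGS = $5,774 + $9,851 + $11,858 + $4,395 = $31,878
Ending inventory: 56 @ $15 = $840

COGS = $31,878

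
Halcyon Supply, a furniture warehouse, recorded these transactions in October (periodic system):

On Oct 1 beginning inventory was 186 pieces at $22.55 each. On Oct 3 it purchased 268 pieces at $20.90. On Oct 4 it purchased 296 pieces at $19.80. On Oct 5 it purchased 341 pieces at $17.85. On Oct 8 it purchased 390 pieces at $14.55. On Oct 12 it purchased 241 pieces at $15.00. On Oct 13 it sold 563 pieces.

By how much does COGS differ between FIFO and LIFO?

$3,653.60

FIFO COGS: 186 @ $22.55 + 268 @ $20.90 + 109 @ $19.80 = $11,953.70
LIFO COGS: 241 @ $15.00 + 322 @ $14.55 = $8,300.10
Difference = |$11,953.70 − $8,300.10| = $3,653.60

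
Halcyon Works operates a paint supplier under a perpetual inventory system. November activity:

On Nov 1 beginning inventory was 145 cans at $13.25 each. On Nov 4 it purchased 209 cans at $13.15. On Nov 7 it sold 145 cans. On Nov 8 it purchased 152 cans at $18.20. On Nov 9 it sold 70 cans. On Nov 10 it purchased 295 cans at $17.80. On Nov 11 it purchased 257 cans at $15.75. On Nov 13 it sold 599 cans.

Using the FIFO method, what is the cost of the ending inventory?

Ending inventory = $3,843.00

Nov 7, 145 sold [FIFO — oldest first]: 145 @ $13.25 = $1,921.25
Nov 9, 70 sold [FIFO — oldest first]: 70 @ $13.15 = $920.50
Nov 13, 599 sold [FIFO — oldest first]: 139 @ $13.15 + 152 @ $18.20 + 295 @ $17.80 + 13 @ $15.75 = $10,050.00
Total COGS = $1,921.25 + $920.50 + $10,050.00 = $12,891.75
Ending inventory: 244 @ $15.75 = $3,843.00
Check: goods available $16,734.75 = COGS $12,891.75 + ending $3,843.00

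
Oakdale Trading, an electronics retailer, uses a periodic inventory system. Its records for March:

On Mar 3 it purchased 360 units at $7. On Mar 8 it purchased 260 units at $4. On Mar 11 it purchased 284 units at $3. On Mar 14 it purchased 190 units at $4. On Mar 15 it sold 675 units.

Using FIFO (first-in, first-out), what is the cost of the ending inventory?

Mar 15, 675 sold [FIFO — oldest first]: 360 @ $7 + 260 @ $4 + 55 @ $3 = $3,725
Ending inventory: 229 @ $3 + 190 @ $4 = $1,447
Check: goods available $5,172 = COGS $3,725 + ending $1,447

Ending inventory = $1,447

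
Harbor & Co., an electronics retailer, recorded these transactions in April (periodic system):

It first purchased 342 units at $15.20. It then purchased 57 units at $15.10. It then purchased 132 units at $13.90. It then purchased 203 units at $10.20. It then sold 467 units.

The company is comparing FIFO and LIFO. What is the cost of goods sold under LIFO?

FIFO COGS: 342 @ $15.20 + 57 @ $15.10 + 68 @ $13.90 = $7,004.30
LIFO COGS: 203 @ $10.20 + 132 @ $13.90 + 57 @ $15.10 + 75 @ $15.20 = $5,906.10

COGS = $5,906.10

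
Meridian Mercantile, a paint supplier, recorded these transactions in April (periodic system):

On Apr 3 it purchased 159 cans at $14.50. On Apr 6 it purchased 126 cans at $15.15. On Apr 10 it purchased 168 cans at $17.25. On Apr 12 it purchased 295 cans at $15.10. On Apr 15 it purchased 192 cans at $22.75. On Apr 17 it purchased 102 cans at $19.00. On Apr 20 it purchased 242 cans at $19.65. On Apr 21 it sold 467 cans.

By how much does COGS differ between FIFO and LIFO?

$2,167.75

FIFO COGS: 159 @ $14.50 + 126 @ $15.15 + 168 @ $17.25 + 14 @ $15.10 = $7,323.80
LIFO COGS: 242 @ $19.65 + 102 @ $19.00 + 123 @ $22.75 = $9,491.55
Difference = |$7,323.80 − $9,491.55| = $2,167.75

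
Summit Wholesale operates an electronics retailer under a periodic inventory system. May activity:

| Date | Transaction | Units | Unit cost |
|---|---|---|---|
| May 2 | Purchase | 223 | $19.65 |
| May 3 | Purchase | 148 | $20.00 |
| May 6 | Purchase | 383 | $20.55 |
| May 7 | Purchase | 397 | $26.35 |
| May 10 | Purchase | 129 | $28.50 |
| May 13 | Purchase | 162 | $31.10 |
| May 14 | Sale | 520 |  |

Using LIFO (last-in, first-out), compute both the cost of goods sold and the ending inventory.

COGS = $14,748.85; ending inventory = $19,639.40

May 14, 520 sold [LIFO — newest first]: 162 @ $31.10 + 129 @ $28.50 + 229 @ $26.35 = $14,748.85
Ending inventory: 223 @ $19.65 + 148 @ $20.00 + 383 @ $20.55 + 168 @ $26.35 = $19,639.40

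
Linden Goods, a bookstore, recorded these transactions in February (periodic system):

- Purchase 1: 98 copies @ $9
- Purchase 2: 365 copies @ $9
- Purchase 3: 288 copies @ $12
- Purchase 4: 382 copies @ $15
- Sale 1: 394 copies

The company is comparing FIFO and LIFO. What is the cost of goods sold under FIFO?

FIFO COGS: 98 @ $9 + 296 @ $9 = $3,546
LIFO COGS: 382 @ $15 + 12 @ $12 = $5,874

COGS = $3,546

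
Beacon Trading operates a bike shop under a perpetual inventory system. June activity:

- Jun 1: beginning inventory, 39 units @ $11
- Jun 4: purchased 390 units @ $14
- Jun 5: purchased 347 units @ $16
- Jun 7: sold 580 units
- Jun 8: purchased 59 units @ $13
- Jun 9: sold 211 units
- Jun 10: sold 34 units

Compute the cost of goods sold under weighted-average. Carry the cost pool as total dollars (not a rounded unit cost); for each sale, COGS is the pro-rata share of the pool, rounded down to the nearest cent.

COGS = $12,064.59

After Jun 1: 39 on hand, pool $429.00 (≈ $11.0000 each)
After Jun 4: 429 on hand, pool $5,889.00 (≈ $13.7273 each)
After Jun 5: 776 on hand, pool $11,441.00 (≈ $14.7436 each)
Jun 7, sell 580: 580/776 × $11,441.00 → $8,551.26
After Jun 8: 255 on hand, pool $3,656.74 (≈ $14.3402 each)
Jun 9, sell 211: 211/255 × $3,656.74 → $3,025.77
Jun 10, sell 34: 34/44 × $630.97 → $487.56
Total COGS = $8,551.26 + $3,025.77 + $487.56 = $12,064.59
Ending inventory (cost pool remaining) = $143.41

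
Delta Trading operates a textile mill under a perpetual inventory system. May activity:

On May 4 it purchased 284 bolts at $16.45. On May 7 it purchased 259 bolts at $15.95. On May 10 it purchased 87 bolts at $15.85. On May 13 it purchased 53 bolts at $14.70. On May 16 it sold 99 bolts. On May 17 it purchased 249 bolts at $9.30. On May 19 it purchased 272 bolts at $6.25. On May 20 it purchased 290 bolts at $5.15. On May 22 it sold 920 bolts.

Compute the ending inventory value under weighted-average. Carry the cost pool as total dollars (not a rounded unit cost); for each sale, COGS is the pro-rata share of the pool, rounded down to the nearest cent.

After May 4: 284 on hand, pool $4,671.80 (≈ $16.4500 each)
After May 7: 543 on hand, pool $8,802.85 (≈ $16.2115 each)
After May 10: 630 on hand, pool $10,181.80 (≈ $16.1616 each)
After May 13: 683 on hand, pool $10,960.90 (≈ $16.0482 each)
May 16, sell 99: 99/683 × $10,960.90 → $1,588.76
After May 17: 833 on hand, pool $11,687.84 (≈ $14.0310 each)
After May 19: 1105 on hand, pool $13,387.84 (≈ $12.1157 each)
After May 20: 1395 on hand, pool $14,881.34 (≈ $10.6676 each)
May 22, sell 920: 920/1395 × $14,881.34 → $9,814.21
Total COGS = $1,588.76 + $9,814.21 = $11,402.97
Ending inventory (cost pool remaining) = $5,067.13

Ending inventory = $5,067.13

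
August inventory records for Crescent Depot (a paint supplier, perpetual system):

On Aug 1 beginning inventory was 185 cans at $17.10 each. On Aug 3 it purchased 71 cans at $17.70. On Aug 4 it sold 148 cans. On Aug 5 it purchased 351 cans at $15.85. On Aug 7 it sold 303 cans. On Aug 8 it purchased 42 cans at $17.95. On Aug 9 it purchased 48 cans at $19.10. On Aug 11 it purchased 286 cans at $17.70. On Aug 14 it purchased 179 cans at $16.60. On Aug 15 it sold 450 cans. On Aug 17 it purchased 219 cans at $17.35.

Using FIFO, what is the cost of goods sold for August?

Aug 4, 148 sold [FIFO — oldest first]: 148 @ $17.10 = $2,530.80
Aug 7, 303 sold [FIFO — oldest first]: 37 @ $17.10 + 71 @ $17.70 + 195 @ $15.85 = $4,980.15
Aug 15, 450 sold [FIFO — oldest first]: 156 @ $15.85 + 42 @ $17.95 + 48 @ $19.10 + 204 @ $17.70 = $7,754.10
Total COGS = $2,530.80 + $4,980.15 + $7,754.10 = $15,265.05
Ending inventory: 82 @ $17.70 + 179 @ $16.60 + 219 @ $17.35 = $8,222.45
Check: goods available $23,487.50 = COGS $15,265.05 + ending $8,222.45

COGS = $15,265.05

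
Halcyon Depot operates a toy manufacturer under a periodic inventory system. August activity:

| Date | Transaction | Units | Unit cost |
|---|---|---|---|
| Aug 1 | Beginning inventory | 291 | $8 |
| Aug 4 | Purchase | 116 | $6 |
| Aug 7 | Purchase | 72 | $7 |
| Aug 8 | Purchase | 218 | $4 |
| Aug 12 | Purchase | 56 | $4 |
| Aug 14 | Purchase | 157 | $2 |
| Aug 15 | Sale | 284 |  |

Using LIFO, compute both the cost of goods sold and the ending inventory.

Aug 15, 284 sold [LIFO — newest first]: 157 @ $2 + 56 @ $4 + 71 @ $4 = $822
Ending inventory: 291 @ $8 + 116 @ $6 + 72 @ $7 + 147 @ $4 = $4,116

COGS = $822; ending inventory = $4,116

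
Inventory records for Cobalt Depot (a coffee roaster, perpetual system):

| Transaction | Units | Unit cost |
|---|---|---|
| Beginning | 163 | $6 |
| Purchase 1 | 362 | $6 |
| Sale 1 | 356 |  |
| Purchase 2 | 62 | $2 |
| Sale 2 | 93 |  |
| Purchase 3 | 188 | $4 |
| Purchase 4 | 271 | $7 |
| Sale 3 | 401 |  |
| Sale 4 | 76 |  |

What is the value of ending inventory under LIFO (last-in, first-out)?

Sale 1 (356) [LIFO — newest first]: 356 @ $6 = $2,136
Sale 2 (93) [LIFO — newest first]: 62 @ $2 + 6 @ $6 + 25 @ $6 = $310
Sale 3 (401) [LIFO — newest first]: 271 @ $7 + 130 @ $4 = $2,417
Sale 4 (76) [LIFO — newest first]: 58 @ $4 + 18 @ $6 = $340
Total COGS = $2,136 + $310 + $2,417 + $340 = $5,203
Ending inventory: 120 @ $6 = $720

Ending inventory = $720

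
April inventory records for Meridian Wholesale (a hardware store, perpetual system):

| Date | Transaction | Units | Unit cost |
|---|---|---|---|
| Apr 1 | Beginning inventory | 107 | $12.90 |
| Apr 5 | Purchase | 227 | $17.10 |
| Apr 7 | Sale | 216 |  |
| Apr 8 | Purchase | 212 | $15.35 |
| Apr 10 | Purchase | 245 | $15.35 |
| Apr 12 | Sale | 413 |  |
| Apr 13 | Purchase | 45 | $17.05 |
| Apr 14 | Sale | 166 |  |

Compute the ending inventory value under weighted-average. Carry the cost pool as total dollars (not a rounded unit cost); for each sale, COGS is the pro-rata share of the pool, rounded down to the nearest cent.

After Apr 1: 107 on hand, pool $1,380.30 (≈ $12.9000 each)
After Apr 5: 334 on hand, pool $5,262.00 (≈ $15.7545 each)
Apr 7, sell 216: 216/334 × $5,262.00 → $3,402.97
After Apr 8: 330 on hand, pool $5,113.23 (≈ $15.4946 each)
After Apr 10: 575 on hand, pool $8,873.98 (≈ $15.4330 each)
Apr 12, sell 413: 413/575 × $8,873.98 → $6,373.83
After Apr 13: 207 on hand, pool $3,267.40 (≈ $15.7845 each)
Apr 14, sell 166: 166/207 × $3,267.40 → $2,620.23
Total COGS = $3,402.97 + $6,373.83 + $2,620.23 = $12,397.03
Ending inventory (cost pool remaining) = $647.17
Check: goods available $13,044.20 = COGS $12,397.03 + ending $647.17

Ending inventory = $647.17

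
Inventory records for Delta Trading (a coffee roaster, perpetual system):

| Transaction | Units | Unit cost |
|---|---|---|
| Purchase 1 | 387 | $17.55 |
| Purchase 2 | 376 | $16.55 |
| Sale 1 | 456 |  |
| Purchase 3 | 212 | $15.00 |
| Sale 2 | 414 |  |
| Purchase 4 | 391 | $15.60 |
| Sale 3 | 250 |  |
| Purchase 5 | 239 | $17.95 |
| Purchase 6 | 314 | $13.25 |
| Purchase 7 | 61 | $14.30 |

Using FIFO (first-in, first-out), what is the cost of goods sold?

COGS = $18,456.65

Sale 1 (456) [FIFO — oldest first]: 387 @ $17.55 + 69 @ $16.55 = $7,933.80
Sale 2 (414) [FIFO — oldest first]: 307 @ $16.55 + 107 @ $15.00 = $6,685.85
Sale 3 (250) [FIFO — oldest first]: 105 @ $15.00 + 145 @ $15.60 = $3,837.00
Total COGS = $7,933.80 + $6,685.85 + $3,837.00 = $18,456.65
Ending inventory: 246 @ $15.60 + 239 @ $17.95 + 314 @ $13.25 + 61 @ $14.30 = $13,160.45
Check: goods available $31,617.10 = COGS $18,456.65 + ending $13,160.45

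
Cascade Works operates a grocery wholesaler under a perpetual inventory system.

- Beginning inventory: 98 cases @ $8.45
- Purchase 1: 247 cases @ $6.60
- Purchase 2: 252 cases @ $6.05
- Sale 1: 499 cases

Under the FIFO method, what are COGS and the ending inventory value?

COGS = $3,390.00; ending inventory = $592.90

Sale 1 (499) [FIFO — oldest first]: 98 @ $8.45 + 247 @ $6.60 + 154 @ $6.05 = $3,390.00
Ending inventory: 98 @ $6.05 = $592.90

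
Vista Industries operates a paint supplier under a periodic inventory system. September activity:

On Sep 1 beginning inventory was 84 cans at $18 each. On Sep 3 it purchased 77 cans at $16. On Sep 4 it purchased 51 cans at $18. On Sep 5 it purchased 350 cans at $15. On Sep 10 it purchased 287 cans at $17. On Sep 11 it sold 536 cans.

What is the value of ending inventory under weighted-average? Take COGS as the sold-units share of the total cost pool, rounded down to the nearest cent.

Sep 11, sell 536: 536/849 × $13,791.00 → $8,706.68
Ending inventory (cost pool remaining) = $5,084.32

Ending inventory = $5,084.32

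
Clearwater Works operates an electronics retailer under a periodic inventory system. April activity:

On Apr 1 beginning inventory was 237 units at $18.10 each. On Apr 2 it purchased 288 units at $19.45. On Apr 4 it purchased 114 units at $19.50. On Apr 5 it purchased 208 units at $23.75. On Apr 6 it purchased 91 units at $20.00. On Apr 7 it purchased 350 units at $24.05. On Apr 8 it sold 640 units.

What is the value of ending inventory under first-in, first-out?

Apr 8, 640 sold [FIFO — oldest first]: 237 @ $18.10 + 288 @ $19.45 + 114 @ $19.50 + 1 @ $23.75 = $12,138.05
Ending inventory: 207 @ $23.75 + 91 @ $20.00 + 350 @ $24.05 = $15,153.75
Check: goods available $27,291.80 = COGS $12,138.05 + ending $15,153.75

Ending inventory = $15,153.75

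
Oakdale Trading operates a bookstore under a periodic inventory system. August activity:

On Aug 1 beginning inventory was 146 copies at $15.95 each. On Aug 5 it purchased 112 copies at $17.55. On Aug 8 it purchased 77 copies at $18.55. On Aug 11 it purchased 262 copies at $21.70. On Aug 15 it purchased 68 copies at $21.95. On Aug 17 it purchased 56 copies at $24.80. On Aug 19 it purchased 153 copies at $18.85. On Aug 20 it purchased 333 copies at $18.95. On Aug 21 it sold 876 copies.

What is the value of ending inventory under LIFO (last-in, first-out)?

Ending inventory = $5,648.45

Aug 21, 876 sold [LIFO — newest first]: 333 @ $18.95 + 153 @ $18.85 + 56 @ $24.80 + 68 @ $21.95 + 262 @ $21.70 + 4 @ $18.55 = $17,835.40
Ending inventory: 146 @ $15.95 + 112 @ $17.55 + 73 @ $18.55 = $5,648.45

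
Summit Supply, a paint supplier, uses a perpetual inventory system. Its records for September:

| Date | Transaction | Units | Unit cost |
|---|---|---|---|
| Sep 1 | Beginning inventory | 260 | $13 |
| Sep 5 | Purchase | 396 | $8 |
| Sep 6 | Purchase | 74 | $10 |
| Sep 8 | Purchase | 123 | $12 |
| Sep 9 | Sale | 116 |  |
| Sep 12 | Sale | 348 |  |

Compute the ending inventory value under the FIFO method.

Ending inventory = $3,752

Sep 9, 116 sold [FIFO — oldest first]: 116 @ $13 = $1,508
Sep 12, 348 sold [FIFO — oldest first]: 144 @ $13 + 204 @ $8 = $3,504
Total COGS = $1,508 + $3,504 = $5,012
Ending inventory: 192 @ $8 + 74 @ $10 + 123 @ $12 = $3,752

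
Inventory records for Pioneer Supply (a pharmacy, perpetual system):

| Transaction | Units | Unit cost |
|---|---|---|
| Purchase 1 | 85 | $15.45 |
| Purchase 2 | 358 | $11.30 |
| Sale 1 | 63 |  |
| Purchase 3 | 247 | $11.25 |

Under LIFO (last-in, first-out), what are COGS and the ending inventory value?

Sale 1 (63) [LIFO — newest first]: 63 @ $11.30 = $711.90
Ending inventory: 85 @ $15.45 + 295 @ $11.30 + 247 @ $11.25 = $7,425.50

COGS = $711.90; ending inventory = $7,425.50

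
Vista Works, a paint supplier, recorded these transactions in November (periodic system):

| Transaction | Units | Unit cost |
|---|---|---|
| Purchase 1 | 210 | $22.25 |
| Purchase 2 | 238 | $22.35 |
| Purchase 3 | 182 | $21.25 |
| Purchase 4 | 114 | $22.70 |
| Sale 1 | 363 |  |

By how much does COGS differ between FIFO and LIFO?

$139.30

FIFO COGS: 210 @ $22.25 + 153 @ $22.35 = $8,092.05
LIFO COGS: 114 @ $22.70 + 182 @ $21.25 + 67 @ $22.35 = $7,952.75
Difference = |$8,092.05 − $7,952.75| = $139.30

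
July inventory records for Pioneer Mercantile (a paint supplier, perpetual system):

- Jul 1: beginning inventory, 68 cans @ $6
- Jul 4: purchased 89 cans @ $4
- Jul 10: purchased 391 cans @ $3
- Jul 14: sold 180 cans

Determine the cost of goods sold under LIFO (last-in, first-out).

Jul 14, 180 sold [LIFO — newest first]: 180 @ $3 = $540
Ending inventory: 68 @ $6 + 89 @ $4 + 211 @ $3 = $1,397
Check: goods available $1,937 = COGS $540 + ending $1,397

COGS = $540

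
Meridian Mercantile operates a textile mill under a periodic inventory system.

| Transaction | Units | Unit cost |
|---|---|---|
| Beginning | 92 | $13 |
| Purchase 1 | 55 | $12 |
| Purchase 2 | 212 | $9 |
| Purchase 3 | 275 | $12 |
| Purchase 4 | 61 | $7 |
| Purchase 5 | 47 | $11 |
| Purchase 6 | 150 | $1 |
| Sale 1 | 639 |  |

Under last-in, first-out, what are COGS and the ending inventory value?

Sale 1 (639) [LIFO — newest first]: 150 @ $1 + 47 @ $11 + 61 @ $7 + 275 @ $12 + 106 @ $9 = $5,348
Ending inventory: 92 @ $13 + 55 @ $12 + 106 @ $9 = $2,810

COGS = $5,348; ending inventory = $2,810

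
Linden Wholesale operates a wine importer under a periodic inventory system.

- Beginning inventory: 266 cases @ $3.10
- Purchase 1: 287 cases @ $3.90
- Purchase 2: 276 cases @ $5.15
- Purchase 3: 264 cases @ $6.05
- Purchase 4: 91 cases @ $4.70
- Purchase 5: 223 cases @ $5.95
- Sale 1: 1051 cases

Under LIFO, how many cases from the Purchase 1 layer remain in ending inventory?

90

Sale 1 (1051) [LIFO — newest first]: 223 @ $5.95 + 91 @ $4.70 + 264 @ $6.05 + 276 @ $5.15 + 197 @ $3.90 = $5,541.45
Ending inventory: 266 @ $3.10 + 90 @ $3.90 = $1,175.60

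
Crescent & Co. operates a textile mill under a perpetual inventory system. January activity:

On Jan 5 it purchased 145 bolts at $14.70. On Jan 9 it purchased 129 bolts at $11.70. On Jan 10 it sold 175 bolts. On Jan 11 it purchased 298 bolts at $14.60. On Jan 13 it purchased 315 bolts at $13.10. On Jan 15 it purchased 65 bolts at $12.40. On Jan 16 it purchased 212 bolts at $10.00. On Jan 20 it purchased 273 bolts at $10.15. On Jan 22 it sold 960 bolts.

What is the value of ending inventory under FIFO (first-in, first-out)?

Ending inventory = $3,060.95

Jan 10, 175 sold [FIFO — oldest first]: 145 @ $14.70 + 30 @ $11.70 = $2,482.50
Jan 22, 960 sold [FIFO — oldest first]: 99 @ $11.70 + 298 @ $14.60 + 315 @ $13.10 + 65 @ $12.40 + 183 @ $10.00 = $12,271.60
Total COGS = $2,482.50 + $12,271.60 = $14,754.10
Ending inventory: 29 @ $10.00 + 273 @ $10.15 = $3,060.95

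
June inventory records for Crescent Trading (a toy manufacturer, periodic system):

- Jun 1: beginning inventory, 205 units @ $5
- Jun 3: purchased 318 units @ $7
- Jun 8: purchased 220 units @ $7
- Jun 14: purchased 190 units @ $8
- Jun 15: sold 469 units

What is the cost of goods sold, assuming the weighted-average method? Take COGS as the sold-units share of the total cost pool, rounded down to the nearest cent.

COGS = $3,172.41

Jun 15, sell 469: 469/933 × $6,311.00 → $3,172.41
Ending inventory (cost pool remaining) = $3,138.59
Check: goods available $6,311.00 = COGS $3,172.41 + ending $3,138.59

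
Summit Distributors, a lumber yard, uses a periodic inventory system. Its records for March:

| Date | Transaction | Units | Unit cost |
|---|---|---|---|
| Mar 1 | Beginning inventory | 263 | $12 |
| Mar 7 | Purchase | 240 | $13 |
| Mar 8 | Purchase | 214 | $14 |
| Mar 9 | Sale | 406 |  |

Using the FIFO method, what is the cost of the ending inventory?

Mar 9, 406 sold [FIFO — oldest first]: 263 @ $12 + 143 @ $13 = $5,015
Ending inventory: 97 @ $13 + 214 @ $14 = $4,257

Ending inventory = $4,257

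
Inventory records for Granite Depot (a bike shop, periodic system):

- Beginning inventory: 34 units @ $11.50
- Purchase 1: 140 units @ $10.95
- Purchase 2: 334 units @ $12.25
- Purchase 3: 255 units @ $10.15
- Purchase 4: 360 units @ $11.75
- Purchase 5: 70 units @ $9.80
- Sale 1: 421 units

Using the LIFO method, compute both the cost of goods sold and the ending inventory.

COGS = $4,810.25; ending inventory = $8,709.50

Sale 1 (421) [LIFO — newest first]: 70 @ $9.80 + 351 @ $11.75 = $4,810.25
Ending inventory: 34 @ $11.50 + 140 @ $10.95 + 334 @ $12.25 + 255 @ $10.15 + 9 @ $11.75 = $8,709.50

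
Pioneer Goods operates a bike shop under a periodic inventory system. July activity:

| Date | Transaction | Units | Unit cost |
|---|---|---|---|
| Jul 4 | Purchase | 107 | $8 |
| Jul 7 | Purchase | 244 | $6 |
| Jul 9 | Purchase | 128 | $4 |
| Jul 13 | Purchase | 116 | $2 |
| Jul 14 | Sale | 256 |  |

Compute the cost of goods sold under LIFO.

Jul 14, 256 sold [LIFO — newest first]: 116 @ $2 + 128 @ $4 + 12 @ $6 = $816
Ending inventory: 107 @ $8 + 232 @ $6 = $2,248

COGS = $816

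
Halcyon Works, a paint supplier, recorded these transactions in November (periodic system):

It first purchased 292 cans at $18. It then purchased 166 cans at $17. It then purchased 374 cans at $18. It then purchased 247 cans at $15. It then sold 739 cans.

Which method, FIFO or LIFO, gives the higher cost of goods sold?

FIFO COGS: 292 @ $18 + 166 @ $17 + 281 @ $18 = $13,136
LIFO COGS: 247 @ $15 + 374 @ $18 + 118 @ $17 = $12,443

FIFO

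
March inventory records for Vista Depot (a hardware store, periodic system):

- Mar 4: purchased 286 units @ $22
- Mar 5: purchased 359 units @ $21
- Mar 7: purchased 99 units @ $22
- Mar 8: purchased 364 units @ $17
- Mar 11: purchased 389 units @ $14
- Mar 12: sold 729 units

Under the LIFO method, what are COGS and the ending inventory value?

COGS = $11,226; ending inventory = $16,417

Mar 12, 729 sold [LIFO — newest first]: 389 @ $14 + 340 @ $17 = $11,226
Ending inventory: 286 @ $22 + 359 @ $21 + 99 @ $22 + 24 @ $17 = $16,417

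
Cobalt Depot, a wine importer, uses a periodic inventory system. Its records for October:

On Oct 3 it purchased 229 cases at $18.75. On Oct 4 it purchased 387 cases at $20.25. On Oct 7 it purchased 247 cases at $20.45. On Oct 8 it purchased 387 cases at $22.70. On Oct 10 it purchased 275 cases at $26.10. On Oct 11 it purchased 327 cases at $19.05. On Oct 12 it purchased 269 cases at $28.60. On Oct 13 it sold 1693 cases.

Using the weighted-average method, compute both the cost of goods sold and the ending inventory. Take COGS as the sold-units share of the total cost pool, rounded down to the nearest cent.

COGS = $37,569.11; ending inventory = $9,497.69

Oct 13, sell 1693: 1693/2121 × $47,066.80 → $37,569.11
Ending inventory (cost pool remaining) = $9,497.69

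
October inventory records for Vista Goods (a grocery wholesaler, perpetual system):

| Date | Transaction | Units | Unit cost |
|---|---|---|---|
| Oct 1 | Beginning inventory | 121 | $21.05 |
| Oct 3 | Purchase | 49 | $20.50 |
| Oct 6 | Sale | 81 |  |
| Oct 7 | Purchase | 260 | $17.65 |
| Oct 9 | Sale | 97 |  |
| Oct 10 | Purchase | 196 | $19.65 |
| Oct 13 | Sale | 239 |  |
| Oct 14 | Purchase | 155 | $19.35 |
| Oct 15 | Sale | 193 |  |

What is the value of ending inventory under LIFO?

Ending inventory = $3,320.75

Oct 6, 81 sold [LIFO — newest first]: 49 @ $20.50 + 32 @ $21.05 = $1,678.10
Oct 9, 97 sold [LIFO — newest first]: 97 @ $17.65 = $1,712.05
Oct 13, 239 sold [LIFO — newest first]: 196 @ $19.65 + 43 @ $17.65 = $4,610.35
Oct 15, 193 sold [LIFO — newest first]: 155 @ $19.35 + 38 @ $17.65 = $3,669.95
Total COGS = $1,678.10 + $1,712.05 + $4,610.35 + $3,669.95 = $11,670.45
Ending inventory: 89 @ $21.05 + 82 @ $17.65 = $3,320.75
Check: goods available $14,991.20 = COGS $11,670.45 + ending $3,320.75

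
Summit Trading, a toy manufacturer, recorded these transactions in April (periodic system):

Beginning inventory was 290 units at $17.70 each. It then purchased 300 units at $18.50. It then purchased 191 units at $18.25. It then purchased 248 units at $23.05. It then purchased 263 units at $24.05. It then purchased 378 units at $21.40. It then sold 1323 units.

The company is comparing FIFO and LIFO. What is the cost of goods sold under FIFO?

COGS = $26,873.70

FIFO COGS: 290 @ $17.70 + 300 @ $18.50 + 191 @ $18.25 + 248 @ $23.05 + 263 @ $24.05 + 31 @ $21.40 = $26,873.70
LIFO COGS: 378 @ $21.40 + 263 @ $24.05 + 248 @ $23.05 + 191 @ $18.25 + 243 @ $18.50 = $28,112.00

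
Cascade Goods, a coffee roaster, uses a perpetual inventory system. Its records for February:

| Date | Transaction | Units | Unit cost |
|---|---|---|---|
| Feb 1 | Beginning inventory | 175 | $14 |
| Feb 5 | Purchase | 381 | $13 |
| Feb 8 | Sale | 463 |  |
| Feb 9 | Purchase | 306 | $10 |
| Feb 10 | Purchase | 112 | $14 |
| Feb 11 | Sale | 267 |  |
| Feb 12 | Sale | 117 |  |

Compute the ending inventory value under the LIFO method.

Feb 8, 463 sold [LIFO — newest first]: 381 @ $13 + 82 @ $14 = $6,101
Feb 11, 267 sold [LIFO — newest first]: 112 @ $14 + 155 @ $10 = $3,118
Feb 12, 117 sold [LIFO — newest first]: 117 @ $10 = $1,170
Total COGS = $6,101 + $3,118 + $1,170 = $10,389
Ending inventory: 93 @ $14 + 34 @ $10 = $1,642
Check: goods available $12,031 = COGS $10,389 + ending $1,642

Ending inventory = $1,642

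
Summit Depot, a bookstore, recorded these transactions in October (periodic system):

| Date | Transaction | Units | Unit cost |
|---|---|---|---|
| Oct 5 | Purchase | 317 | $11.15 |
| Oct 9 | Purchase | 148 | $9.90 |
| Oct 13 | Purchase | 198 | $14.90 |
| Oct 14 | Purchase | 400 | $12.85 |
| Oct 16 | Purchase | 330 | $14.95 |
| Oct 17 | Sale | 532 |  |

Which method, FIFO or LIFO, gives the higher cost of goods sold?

LIFO

FIFO COGS: 317 @ $11.15 + 148 @ $9.90 + 67 @ $14.90 = $5,998.05
LIFO COGS: 330 @ $14.95 + 202 @ $12.85 = $7,529.20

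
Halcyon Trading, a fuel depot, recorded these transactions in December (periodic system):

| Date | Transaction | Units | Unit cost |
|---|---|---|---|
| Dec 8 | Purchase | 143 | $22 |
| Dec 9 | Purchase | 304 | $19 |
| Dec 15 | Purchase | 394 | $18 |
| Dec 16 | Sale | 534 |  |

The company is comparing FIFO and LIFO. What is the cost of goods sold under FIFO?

COGS = $10,488

FIFO COGS: 143 @ $22 + 304 @ $19 + 87 @ $18 = $10,488
LIFO COGS: 394 @ $18 + 140 @ $19 = $9,752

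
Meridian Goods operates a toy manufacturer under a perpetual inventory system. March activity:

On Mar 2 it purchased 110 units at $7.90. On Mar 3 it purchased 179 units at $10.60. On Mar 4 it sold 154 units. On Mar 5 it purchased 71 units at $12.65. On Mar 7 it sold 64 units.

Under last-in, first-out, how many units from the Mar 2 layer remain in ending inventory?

Mar 4, 154 sold [LIFO — newest first]: 154 @ $10.60 = $1,632.40
Mar 7, 64 sold [LIFO — newest first]: 64 @ $12.65 = $809.60
Total COGS = $1,632.40 + $809.60 = $2,442.00
Ending inventory: 110 @ $7.90 + 25 @ $10.60 + 7 @ $12.65 = $1,222.55

110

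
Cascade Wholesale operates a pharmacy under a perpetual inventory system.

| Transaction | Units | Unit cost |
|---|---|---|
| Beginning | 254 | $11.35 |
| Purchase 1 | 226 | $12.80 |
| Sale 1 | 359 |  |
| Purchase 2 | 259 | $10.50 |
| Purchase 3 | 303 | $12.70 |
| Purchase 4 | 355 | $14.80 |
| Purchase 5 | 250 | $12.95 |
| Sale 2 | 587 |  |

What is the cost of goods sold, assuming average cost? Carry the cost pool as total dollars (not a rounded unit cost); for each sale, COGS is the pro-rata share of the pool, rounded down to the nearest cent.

After Beginning: 254 on hand, pool $2,882.90 (≈ $11.3500 each)
After Purchase 1: 480 on hand, pool $5,775.70 (≈ $12.0327 each)
Sale 1, sell 359: 359/480 × $5,775.70 → $4,319.74
After Purchase 2: 380 on hand, pool $4,175.46 (≈ $10.9881 each)
After Purchase 3: 683 on hand, pool $8,023.56 (≈ $11.7475 each)
After Purchase 4: 1038 on hand, pool $13,277.56 (≈ $12.7915 each)
After Purchase 5: 1288 on hand, pool $16,515.06 (≈ $12.8223 each)
Sale 2, sell 587: 587/1288 × $16,515.06 → $7,526.66
Total COGS = $4,319.74 + $7,526.66 = $11,846.40
Ending inventory (cost pool remaining) = $8,988.40
Check: goods available $20,834.80 = COGS $11,846.40 + ending $8,988.40

COGS = $11,846.40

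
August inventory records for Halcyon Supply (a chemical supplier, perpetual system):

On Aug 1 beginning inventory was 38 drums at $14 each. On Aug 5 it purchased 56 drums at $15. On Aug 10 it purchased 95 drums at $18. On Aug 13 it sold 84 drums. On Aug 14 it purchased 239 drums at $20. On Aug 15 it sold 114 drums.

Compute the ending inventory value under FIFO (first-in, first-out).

Ending inventory = $4,600

Aug 13, 84 sold [FIFO — oldest first]: 38 @ $14 + 46 @ $15 = $1,222
Aug 15, 114 sold [FIFO — oldest first]: 10 @ $15 + 95 @ $18 + 9 @ $20 = $2,040
Total COGS = $1,222 + $2,040 = $3,262
Ending inventory: 230 @ $20 = $4,600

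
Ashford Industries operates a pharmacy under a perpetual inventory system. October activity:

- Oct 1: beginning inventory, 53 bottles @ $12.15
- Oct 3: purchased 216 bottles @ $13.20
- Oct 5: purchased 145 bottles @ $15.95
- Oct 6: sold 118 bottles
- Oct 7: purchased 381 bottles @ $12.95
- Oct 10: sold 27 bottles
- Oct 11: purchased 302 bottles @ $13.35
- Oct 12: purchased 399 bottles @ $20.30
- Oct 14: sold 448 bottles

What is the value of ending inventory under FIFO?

Ending inventory = $14,747.30

Oct 6, 118 sold [FIFO — oldest first]: 53 @ $12.15 + 65 @ $13.20 = $1,501.95
Oct 10, 27 sold [FIFO — oldest first]: 27 @ $13.20 = $356.40
Oct 14, 448 sold [FIFO — oldest first]: 124 @ $13.20 + 145 @ $15.95 + 179 @ $12.95 = $6,267.60
Total COGS = $1,501.95 + $356.40 + $6,267.60 = $8,125.95
Ending inventory: 202 @ $12.95 + 302 @ $13.35 + 399 @ $20.30 = $14,747.30
Check: goods available $22,873.25 = COGS $8,125.95 + ending $14,747.30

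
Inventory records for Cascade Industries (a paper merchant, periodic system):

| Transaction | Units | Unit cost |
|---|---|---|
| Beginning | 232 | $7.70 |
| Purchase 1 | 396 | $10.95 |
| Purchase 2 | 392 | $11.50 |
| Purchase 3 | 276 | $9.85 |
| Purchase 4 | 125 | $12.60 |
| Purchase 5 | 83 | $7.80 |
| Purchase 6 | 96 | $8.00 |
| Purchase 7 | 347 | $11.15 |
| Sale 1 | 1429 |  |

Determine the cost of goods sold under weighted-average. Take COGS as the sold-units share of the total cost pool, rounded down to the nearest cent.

Sale 1, sell 1429: 1429/1947 × $20,208.65 → $14,832.13
Ending inventory (cost pool remaining) = $5,376.52

COGS = $14,832.13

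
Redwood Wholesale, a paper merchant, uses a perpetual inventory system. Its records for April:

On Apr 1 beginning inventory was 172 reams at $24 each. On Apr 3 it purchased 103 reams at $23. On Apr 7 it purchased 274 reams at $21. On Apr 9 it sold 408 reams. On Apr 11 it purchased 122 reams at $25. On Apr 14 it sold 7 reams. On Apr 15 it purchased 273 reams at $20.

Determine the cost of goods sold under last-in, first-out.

COGS = $9,042

Apr 9, 408 sold [LIFO — newest first]: 274 @ $21 + 103 @ $23 + 31 @ $24 = $8,867
Apr 14, 7 sold [LIFO — newest first]: 7 @ $25 = $175
Total COGS = $8,867 + $175 = $9,042
Ending inventory: 141 @ $24 + 115 @ $25 + 273 @ $20 = $11,719
Check: goods available $20,761 = COGS $9,042 + ending $11,719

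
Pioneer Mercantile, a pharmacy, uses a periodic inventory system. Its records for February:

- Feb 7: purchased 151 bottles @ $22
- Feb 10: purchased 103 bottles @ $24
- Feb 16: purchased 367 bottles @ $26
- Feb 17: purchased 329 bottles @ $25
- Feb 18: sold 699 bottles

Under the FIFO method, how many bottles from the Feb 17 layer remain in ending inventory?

251

Feb 18, 699 sold [FIFO — oldest first]: 151 @ $22 + 103 @ $24 + 367 @ $26 + 78 @ $25 = $17,286
Ending inventory: 251 @ $25 = $6,275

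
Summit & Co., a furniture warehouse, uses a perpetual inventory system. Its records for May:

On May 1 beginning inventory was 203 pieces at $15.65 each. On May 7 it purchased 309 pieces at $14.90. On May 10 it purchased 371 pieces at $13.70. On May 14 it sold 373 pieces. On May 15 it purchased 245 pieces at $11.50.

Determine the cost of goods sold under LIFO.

COGS = $5,112.50

May 14, 373 sold [LIFO — newest first]: 371 @ $13.70 + 2 @ $14.90 = $5,112.50
Ending inventory: 203 @ $15.65 + 307 @ $14.90 + 245 @ $11.50 = $10,568.75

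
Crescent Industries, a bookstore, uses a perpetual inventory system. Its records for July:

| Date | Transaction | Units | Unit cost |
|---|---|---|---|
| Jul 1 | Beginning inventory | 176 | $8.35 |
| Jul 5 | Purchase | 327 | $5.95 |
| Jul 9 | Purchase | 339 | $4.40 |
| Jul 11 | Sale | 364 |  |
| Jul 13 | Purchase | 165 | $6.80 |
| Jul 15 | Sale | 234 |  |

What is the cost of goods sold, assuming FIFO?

COGS = $3,833.25

Jul 11, 364 sold [FIFO — oldest first]: 176 @ $8.35 + 188 @ $5.95 = $2,588.20
Jul 15, 234 sold [FIFO — oldest first]: 139 @ $5.95 + 95 @ $4.40 = $1,245.05
Total COGS = $2,588.20 + $1,245.05 = $3,833.25
Ending inventory: 244 @ $4.40 + 165 @ $6.80 = $2,195.60
Check: goods available $6,028.85 = COGS $3,833.25 + ending $2,195.60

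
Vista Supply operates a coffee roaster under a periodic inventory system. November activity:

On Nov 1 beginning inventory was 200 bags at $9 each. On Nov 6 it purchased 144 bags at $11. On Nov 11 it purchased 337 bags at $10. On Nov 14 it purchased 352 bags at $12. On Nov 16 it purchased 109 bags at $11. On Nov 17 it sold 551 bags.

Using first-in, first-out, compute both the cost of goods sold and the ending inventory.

Nov 17, 551 sold [FIFO — oldest first]: 200 @ $9 + 144 @ $11 + 207 @ $10 = $5,454
Ending inventory: 130 @ $10 + 352 @ $12 + 109 @ $11 = $6,723
Check: goods available $12,177 = COGS $5,454 + ending $6,723

COGS = $5,454; ending inventory = $6,723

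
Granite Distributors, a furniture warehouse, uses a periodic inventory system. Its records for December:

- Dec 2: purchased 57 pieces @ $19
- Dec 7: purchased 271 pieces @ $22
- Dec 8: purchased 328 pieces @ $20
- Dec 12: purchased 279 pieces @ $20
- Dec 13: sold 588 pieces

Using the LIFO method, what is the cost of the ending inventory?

Ending inventory = $7,425

Dec 13, 588 sold [LIFO — newest first]: 279 @ $20 + 309 @ $20 = $11,760
Ending inventory: 57 @ $19 + 271 @ $22 + 19 @ $20 = $7,425
Check: goods available $19,185 = COGS $11,760 + ending $7,425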